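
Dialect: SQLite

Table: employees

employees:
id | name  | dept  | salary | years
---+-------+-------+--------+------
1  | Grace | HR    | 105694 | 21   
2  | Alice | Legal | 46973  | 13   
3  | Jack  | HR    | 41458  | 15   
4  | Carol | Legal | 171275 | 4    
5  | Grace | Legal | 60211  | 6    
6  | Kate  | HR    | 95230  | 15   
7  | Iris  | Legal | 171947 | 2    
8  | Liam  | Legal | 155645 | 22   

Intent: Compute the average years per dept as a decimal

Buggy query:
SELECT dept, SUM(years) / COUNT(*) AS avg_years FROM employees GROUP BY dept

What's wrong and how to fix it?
Bug: Both operands are integers, so '/' performs integer division and truncates

Fix: Cast one side to REAL so the division keeps the fractional part

Corrected query:
SELECT dept, SUM(years) * 1.0 / COUNT(*) AS avg_years FROM employees GROUP BY dept

Result:
dept  | avg_years
------+----------
HR    | 17       
Legal | 9.4      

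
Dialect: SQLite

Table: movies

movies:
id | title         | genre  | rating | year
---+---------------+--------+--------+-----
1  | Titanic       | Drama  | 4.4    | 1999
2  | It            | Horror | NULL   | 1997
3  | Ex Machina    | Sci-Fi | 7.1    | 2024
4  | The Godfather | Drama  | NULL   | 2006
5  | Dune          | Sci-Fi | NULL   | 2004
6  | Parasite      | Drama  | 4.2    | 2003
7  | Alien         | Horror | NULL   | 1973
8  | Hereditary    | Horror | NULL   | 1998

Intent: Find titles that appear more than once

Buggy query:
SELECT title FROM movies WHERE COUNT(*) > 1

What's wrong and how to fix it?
Bug: COUNT(*) is an aggregate and cannot be used in WHERE

Fix: GROUP BY title, then filter groups with HAVING COUNT(*) > 1

Corrected query:
SELECT title FROM movies GROUP BY title HAVING COUNT(*) > 1

Result:
(no rows)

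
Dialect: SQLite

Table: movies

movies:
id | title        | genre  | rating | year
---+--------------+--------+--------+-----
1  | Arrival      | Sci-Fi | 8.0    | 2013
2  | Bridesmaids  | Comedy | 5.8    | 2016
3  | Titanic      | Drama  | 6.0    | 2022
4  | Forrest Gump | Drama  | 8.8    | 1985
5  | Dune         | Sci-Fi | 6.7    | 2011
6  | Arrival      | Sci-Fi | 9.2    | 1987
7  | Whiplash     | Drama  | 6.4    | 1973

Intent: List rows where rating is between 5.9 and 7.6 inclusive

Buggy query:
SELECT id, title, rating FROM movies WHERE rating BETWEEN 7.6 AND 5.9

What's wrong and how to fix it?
Bug: The bounds are reversed; BETWEEN a AND b requires a <= b to match anything

Fix: Write BETWEEN 5.9 AND 7.6

Corrected query:
SELECT id, title, rating FROM movies WHERE rating BETWEEN 5.9 AND 7.6

Result:
id | title    | rating
---+----------+-------
3  | Titanic  | 6     
5  | Dune     | 6.7   
7  | Whiplash | 6.4   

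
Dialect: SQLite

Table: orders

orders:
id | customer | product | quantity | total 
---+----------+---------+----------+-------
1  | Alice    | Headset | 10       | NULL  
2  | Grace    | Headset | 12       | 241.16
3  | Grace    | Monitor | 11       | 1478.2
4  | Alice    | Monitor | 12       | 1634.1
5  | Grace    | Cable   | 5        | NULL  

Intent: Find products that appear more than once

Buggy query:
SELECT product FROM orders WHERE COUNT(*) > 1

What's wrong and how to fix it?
Bug: WHERE can't reference COUNT(*); aggregates are computed after WHERE

Fix: Group first, then use HAVING for the count condition

Corrected query:
SELECT product FROM orders GROUP BY product HAVING COUNT(*) > 1

Result:
product
-------
Headset
Monitor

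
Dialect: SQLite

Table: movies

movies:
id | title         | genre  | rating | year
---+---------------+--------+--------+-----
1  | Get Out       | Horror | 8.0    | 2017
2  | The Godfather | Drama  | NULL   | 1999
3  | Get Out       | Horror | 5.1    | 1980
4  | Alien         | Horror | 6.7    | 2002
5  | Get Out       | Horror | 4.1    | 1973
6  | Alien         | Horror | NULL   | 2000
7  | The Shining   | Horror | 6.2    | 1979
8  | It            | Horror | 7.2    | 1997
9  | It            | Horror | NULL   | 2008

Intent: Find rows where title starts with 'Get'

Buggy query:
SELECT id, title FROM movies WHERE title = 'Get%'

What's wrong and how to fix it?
Bug: '=' compares the literal string including the % character; pattern matching needs LIKE

Fix: Replace '=' with LIKE so 'Get%' is treated as a pattern

Corrected query:
SELECT id, title FROM movies WHERE title LIKE 'Get%'

Result:
id | title  
---+--------
1  | Get Out
3  | Get Out
5  | Get Out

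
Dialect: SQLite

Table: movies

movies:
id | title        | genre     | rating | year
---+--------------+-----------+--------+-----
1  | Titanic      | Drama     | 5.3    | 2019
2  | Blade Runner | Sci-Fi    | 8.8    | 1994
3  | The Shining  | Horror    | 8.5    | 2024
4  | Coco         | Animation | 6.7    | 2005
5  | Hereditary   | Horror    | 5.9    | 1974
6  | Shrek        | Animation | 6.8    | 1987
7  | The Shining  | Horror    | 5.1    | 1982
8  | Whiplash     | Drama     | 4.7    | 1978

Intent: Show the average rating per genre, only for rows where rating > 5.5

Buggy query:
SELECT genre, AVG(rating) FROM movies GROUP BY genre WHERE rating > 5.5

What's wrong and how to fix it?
Bug: WHERE cannot follow GROUP BY

Fix: Move the WHERE clause before GROUP BY

Corrected query:
SELECT genre, AVG(rating) FROM movies WHERE rating > 5.5 GROUP BY genre

Result:
genre     | AVG(rating)
----------+------------
Animation | 6.75       
Horror    | 7.2        
Sci-Fi    | 8.8        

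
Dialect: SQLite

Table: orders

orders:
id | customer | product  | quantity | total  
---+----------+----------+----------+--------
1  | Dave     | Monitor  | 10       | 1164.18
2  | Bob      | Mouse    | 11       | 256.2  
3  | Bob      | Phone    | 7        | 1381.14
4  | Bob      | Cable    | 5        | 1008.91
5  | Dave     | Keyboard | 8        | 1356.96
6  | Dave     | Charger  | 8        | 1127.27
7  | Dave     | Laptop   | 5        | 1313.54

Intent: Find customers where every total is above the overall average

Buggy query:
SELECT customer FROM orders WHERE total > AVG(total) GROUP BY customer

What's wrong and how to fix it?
Bug: WHERE evaluates per row before aggregation, so AVG() is unavailable

Fix: Compute the overall average in a scalar subquery and compare each group's MIN against it in HAVING

Corrected query:
SELECT customer FROM orders GROUP BY customer HAVING MIN(total) > (SELECT AVG(total) FROM orders)

Result:
customer
--------
Dave    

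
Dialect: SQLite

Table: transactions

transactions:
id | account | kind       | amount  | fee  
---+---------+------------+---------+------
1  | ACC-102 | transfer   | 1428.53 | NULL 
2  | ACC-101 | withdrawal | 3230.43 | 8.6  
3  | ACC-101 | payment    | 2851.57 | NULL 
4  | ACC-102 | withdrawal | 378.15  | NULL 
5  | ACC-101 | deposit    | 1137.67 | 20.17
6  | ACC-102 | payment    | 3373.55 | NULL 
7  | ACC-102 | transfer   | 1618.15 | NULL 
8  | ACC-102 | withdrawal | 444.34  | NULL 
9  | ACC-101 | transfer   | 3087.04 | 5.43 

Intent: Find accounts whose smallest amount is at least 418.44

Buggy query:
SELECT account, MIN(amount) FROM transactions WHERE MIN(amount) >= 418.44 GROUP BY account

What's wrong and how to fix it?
Bug: MIN() in WHERE is a misuse of aggregate

Fix: Replace WHERE with HAVING after the GROUP BY

Corrected query:
SELECT account, MIN(amount) FROM transactions GROUP BY account HAVING MIN(amount) >= 418.44

Result:
account | MIN(amount)
--------+------------
ACC-101 | 1137.67    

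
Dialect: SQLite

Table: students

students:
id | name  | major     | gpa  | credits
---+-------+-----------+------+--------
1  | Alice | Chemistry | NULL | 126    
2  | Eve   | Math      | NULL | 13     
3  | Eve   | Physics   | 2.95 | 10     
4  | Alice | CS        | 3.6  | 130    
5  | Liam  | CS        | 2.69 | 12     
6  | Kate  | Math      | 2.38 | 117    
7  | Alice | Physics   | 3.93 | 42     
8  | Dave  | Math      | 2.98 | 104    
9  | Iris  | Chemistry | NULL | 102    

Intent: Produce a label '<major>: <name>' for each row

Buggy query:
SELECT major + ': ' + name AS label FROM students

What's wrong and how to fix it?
Bug: '+' is numeric addition; on text columns SQLite converts them to 0 instead of concatenating

Fix: Replace + with || to concatenate text

Corrected query:
SELECT major || ': ' || name AS label FROM students

Result:
label           
----------------
Chemistry: Alice
Math: Eve       
Physics: Eve    
CS: Alice       
CS: Liam        
Math: Kate      
Physics: Alice  
Math: Dave      
Chemistry: Iris 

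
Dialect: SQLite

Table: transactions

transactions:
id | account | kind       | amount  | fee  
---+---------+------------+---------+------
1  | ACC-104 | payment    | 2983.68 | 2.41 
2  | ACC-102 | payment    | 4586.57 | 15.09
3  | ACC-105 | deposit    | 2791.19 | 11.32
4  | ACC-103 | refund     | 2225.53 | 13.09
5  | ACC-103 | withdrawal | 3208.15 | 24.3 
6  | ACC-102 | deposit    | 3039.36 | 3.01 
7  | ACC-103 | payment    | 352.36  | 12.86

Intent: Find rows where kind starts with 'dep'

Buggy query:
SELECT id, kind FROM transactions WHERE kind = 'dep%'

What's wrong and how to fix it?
Bug: Wildcards only work with LIKE; '=' treats '%' as a literal character

Fix: Use LIKE for wildcard pattern matching

Corrected query:
SELECT id, kind FROM transactions WHERE kind LIKE 'dep%'

Result:
id | kind   
---+--------
3  | deposit
6  | deposit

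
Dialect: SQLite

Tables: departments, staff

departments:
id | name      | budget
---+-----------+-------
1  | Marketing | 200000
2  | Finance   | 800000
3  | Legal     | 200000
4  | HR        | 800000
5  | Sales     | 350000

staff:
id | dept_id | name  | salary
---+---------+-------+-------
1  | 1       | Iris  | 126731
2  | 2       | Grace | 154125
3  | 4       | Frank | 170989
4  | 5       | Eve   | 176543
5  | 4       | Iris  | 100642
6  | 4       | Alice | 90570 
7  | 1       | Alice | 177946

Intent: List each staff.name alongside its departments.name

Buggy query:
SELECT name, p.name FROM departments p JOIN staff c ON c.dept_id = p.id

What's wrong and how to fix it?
Bug: Both tables have a 'name' column; the unqualified reference is ambiguous

Fix: Qualify the column with its table alias (c.name)

Corrected query:
SELECT c.name, p.name FROM departments p JOIN staff c ON c.dept_id = p.id

Result:
name  | name     
------+----------
Iris  | Marketing
Grace | Finance  
Frank | HR       
Eve   | Sales    
Iris  | HR       
Alice | HR       
Alice | Marketing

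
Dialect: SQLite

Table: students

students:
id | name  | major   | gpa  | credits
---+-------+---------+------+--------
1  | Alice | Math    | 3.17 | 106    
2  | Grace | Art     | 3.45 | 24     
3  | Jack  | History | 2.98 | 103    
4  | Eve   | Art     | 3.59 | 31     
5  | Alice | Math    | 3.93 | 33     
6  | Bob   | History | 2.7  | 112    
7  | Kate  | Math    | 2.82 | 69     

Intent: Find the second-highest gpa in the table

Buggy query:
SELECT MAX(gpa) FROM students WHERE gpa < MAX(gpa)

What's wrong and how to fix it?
Bug: The inner MAX is an aggregate inside WHERE, which is not allowed

Fix: Put the inner MAX in a scalar subquery

Corrected query:
SELECT MAX(gpa) FROM students WHERE gpa < (SELECT MAX(gpa) FROM students)

Result:
MAX(gpa)
--------
3.59    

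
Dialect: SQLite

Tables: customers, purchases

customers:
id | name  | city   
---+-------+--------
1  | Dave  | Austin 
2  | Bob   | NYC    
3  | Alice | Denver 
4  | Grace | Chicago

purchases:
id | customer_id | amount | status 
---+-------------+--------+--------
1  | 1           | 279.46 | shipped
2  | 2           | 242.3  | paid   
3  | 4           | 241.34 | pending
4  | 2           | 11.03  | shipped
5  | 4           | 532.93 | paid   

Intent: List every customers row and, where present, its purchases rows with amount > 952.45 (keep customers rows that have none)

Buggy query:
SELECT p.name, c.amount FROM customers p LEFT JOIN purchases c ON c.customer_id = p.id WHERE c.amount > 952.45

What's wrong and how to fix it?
Bug: Filtering c.amount in WHERE discards the NULL rows produced by LEFT JOIN, turning it into an inner join

Fix: Put 'c.amount > 952.45' in the JOIN's ON clause instead of WHERE

Corrected query:
SELECT p.name, c.amount FROM customers p LEFT JOIN purchases c ON c.customer_id = p.id AND c.amount > 952.45

Result:
name  | amount
------+-------
Dave  | NULL  
Bob   | NULL  
Alice | NULL  
Grace | NULL  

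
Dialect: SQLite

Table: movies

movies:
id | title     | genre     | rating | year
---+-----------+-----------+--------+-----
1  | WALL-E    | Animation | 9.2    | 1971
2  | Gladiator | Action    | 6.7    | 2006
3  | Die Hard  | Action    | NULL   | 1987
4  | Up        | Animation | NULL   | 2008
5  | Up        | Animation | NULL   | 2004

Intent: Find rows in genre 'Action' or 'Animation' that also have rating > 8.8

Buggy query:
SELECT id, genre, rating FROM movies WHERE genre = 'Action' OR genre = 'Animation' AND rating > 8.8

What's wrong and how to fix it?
Bug: AND binds tighter than OR, so this parses as genre = 'Action' OR (genre = 'Animation' AND rating > 8.8)

Fix: Group the OR with parentheses (or use IN), then AND the threshold

Corrected query:
SELECT id, genre, rating FROM movies WHERE (genre = 'Action' OR genre = 'Animation') AND rating > 8.8

Result:
id | genre     | rating
---+-----------+-------
1  | Animation | 9.2   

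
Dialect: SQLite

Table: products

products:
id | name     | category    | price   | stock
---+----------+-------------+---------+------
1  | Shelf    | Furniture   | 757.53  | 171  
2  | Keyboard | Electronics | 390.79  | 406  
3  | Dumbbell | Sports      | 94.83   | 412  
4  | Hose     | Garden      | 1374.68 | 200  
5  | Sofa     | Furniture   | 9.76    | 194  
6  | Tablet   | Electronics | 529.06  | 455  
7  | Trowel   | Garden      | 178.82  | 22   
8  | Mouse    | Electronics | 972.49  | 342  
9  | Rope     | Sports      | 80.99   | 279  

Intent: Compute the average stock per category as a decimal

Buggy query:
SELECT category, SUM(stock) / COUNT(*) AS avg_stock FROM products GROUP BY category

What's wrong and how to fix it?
Bug: SUM(stock) and COUNT(*) are both integers; the division truncates the fractional part

Fix: Multiply by 1.0 (or CAST to REAL) to force floating-point division

Corrected query:
SELECT category, SUM(stock) * 1.0 / COUNT(*) AS avg_stock FROM products GROUP BY category

Result:
category    | avg_stock
------------+----------
Electronics | 401      
Furniture   | 182.5    
Garden      | 111      
Sports      | 345.5    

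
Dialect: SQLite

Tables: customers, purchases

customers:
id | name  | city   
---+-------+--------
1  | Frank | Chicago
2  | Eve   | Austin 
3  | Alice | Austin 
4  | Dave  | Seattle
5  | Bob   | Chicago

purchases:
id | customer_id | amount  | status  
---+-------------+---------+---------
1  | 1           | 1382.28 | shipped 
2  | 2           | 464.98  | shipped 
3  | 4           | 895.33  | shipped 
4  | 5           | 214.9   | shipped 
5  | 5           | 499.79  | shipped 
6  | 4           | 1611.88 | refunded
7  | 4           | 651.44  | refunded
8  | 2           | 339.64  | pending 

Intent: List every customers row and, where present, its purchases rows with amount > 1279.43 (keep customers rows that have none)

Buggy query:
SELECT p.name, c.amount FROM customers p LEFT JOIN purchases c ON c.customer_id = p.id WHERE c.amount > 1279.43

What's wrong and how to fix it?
Bug: A WHERE condition on the right-hand table after LEFT JOIN drops unmatched parents

Fix: Move the right-table condition into the ON clause so unmatched parents are kept

Corrected query:
SELECT p.name, c.amount FROM customers p LEFT JOIN purchases c ON c.customer_id = p.id AND c.amount > 1279.43

Result:
name  | amount 
------+--------
Frank | 1382.28
Eve   | NULL   
Alice | NULL   
Dave  | 1611.88
Bob   | NULL   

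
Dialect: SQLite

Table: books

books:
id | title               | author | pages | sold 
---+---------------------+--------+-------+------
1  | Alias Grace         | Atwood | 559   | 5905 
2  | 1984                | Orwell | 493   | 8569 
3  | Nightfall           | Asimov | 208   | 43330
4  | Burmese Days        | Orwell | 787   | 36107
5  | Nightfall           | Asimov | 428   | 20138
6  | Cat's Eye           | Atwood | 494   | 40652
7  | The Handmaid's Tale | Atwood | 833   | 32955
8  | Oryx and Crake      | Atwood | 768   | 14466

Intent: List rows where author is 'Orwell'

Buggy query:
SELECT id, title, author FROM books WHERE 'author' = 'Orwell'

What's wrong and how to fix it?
Bug: 'author' in single quotes is a string literal, not the column; the comparison is literal-vs-literal and never true

Fix: Remove the quotes around the column name (or use double quotes for an identifier)

Corrected query:
SELECT id, title, author FROM books WHERE author = 'Orwell'

Result:
id | title        | author
---+--------------+-------
2  | 1984         | Orwell
4  | Burmese Days | Orwell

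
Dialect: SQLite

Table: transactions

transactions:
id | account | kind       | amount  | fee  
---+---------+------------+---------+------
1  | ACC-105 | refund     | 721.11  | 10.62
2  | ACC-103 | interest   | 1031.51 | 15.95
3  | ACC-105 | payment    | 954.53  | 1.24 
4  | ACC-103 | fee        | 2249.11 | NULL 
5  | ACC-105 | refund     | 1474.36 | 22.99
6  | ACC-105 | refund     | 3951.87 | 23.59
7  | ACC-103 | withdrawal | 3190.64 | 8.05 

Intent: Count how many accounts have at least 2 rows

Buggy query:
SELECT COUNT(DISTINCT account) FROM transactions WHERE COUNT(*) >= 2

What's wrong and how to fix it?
Bug: WHERE filters individual rows, not groups, so a group-level COUNT is invalid there

Fix: Group first with HAVING COUNT(*) >= 2, then COUNT the resulting groups

Corrected query:
SELECT COUNT(*) FROM (SELECT account FROM transactions GROUP BY account HAVING COUNT(*) >= 2)

Result:
COUNT(*)
--------
2       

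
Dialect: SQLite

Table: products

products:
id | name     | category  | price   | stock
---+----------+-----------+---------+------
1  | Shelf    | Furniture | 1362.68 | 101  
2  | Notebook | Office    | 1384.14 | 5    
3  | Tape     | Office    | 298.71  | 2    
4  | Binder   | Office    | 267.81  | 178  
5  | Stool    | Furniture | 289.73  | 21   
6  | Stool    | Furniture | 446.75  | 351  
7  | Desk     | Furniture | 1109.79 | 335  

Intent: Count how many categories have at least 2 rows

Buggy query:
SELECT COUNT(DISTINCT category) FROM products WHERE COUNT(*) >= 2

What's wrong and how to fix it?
Bug: COUNT(*) cannot appear in WHERE; the per-group count doesn't exist yet

Fix: Use a subquery that GROUPs and filters with HAVING, then count its rows

Corrected query:
SELECT COUNT(*) FROM (SELECT category FROM products GROUP BY category HAVING COUNT(*) >= 2)

Result:
COUNT(*)
--------
2       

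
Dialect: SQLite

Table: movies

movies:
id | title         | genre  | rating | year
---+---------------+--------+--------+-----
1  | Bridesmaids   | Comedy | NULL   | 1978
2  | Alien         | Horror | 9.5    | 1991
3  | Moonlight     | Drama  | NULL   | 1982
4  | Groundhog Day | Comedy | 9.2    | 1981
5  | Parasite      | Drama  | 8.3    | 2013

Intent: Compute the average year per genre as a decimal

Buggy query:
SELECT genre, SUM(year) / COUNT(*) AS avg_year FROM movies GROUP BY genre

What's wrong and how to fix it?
Bug: SUM(year) and COUNT(*) are both integers; the division truncates the fractional part

Fix: Cast one side to REAL so the division keeps the fractional part

Corrected query:
SELECT genre, SUM(year) * 1.0 / COUNT(*) AS avg_year FROM movies GROUP BY genre

Result:
genre  | avg_year
-------+---------
Comedy | 1979.5  
Drama  | 1997.5  
Horror | 1991    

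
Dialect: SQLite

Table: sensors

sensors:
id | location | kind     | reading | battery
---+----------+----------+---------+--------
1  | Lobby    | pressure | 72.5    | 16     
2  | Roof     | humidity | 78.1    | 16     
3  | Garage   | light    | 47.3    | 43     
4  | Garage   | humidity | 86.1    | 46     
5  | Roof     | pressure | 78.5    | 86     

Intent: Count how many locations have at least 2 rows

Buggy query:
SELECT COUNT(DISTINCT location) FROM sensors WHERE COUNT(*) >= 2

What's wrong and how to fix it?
Bug: WHERE filters individual rows, not groups, so a group-level COUNT is invalid there

Fix: Group first with HAVING COUNT(*) >= 2, then COUNT the resulting groups

Corrected query:
SELECT COUNT(*) FROM (SELECT location FROM sensors GROUP BY location HAVING COUNT(*) >= 2)

Result:
COUNT(*)
--------
2       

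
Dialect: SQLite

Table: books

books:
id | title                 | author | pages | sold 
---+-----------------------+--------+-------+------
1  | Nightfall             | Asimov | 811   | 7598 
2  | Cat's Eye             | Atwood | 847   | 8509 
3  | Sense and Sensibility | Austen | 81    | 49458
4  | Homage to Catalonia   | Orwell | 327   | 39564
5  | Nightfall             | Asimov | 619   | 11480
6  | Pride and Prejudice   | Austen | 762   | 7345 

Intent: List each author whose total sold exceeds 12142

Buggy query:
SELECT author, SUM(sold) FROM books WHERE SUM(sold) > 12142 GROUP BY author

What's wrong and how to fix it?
Bug: WHERE runs before GROUP BY, so aggregates aren't available there

Fix: Use HAVING (which filters groups after aggregation) instead of WHERE

Corrected query:
SELECT author, SUM(sold) FROM books GROUP BY author HAVING SUM(sold) > 12142

Result:
author | SUM(sold)
-------+----------
Asimov | 19078    
Austen | 56803    
Orwell | 39564    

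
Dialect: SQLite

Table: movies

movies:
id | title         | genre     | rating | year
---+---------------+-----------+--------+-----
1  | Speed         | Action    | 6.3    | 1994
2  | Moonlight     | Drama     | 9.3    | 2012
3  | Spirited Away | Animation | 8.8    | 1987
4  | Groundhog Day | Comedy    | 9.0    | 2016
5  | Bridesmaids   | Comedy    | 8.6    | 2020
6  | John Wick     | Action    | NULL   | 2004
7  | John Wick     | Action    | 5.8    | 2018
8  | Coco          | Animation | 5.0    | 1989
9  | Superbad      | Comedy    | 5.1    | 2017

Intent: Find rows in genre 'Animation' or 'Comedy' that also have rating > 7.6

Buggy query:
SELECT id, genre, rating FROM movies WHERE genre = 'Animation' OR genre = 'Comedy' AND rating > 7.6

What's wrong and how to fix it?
Bug: AND binds tighter than OR, so this parses as genre = 'Animation' OR (genre = 'Comedy' AND rating > 7.6)

Fix: Group the OR with parentheses (or use IN), then AND the threshold

Corrected query:
SELECT id, genre, rating FROM movies WHERE (genre = 'Animation' OR genre = 'Comedy') AND rating > 7.6

Result:
id | genre     | rating
---+-----------+-------
3  | Animation | 8.8   
4  | Comedy    | 9     
5  | Comedy    | 8.6   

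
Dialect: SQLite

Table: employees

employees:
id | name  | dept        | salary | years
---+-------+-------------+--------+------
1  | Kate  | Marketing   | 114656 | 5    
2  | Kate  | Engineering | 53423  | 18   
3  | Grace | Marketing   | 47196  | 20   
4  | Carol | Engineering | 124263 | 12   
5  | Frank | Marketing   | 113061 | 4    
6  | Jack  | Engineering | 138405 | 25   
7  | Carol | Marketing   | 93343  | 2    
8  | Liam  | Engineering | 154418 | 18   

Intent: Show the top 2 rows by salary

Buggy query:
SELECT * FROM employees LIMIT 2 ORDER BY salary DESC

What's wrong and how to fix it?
Bug: LIMIT must come after ORDER BY

Fix: Swap the clauses: ORDER BY first, then LIMIT

Corrected query:
SELECT * FROM employees ORDER BY salary DESC LIMIT 2

Result:
id | name | dept        | salary | years
---+------+-------------+--------+------
8  | Liam | Engineering | 154418 | 18   
6  | Jack | Engineering | 138405 | 25   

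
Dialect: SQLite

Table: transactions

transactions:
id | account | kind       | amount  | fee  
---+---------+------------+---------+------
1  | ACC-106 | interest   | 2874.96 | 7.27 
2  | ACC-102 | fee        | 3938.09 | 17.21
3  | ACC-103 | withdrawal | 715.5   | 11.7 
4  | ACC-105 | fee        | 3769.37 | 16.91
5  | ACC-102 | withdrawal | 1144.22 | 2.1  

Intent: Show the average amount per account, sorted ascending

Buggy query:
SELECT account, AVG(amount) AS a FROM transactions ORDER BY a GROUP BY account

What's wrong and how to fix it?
Bug: GROUP BY must precede ORDER BY

Fix: Move ORDER BY to the end, after GROUP BY

Corrected query:
SELECT account, AVG(amount) AS a FROM transactions GROUP BY account ORDER BY a

Result:
account | a       
--------+---------
ACC-103 | 715.5   
ACC-102 | 2541.155
ACC-106 | 2874.96 
ACC-105 | 3769.37 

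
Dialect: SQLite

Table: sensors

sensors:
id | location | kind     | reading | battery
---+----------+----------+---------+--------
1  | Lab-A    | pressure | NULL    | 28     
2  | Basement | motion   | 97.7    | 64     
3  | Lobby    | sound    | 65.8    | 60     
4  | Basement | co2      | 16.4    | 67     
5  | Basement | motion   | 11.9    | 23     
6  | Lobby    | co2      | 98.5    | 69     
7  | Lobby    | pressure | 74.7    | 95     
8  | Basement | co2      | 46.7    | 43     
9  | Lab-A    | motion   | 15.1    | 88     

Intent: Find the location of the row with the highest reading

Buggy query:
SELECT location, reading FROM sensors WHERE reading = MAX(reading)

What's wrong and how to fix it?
Bug: MAX(reading) is an aggregate and cannot be used directly in WHERE

Fix: Use a subquery: WHERE reading = (SELECT MAX(reading) FROM sensors)

Corrected query:
SELECT location, reading FROM sensors WHERE reading = (SELECT MAX(reading) FROM sensors)

Result:
location | reading
---------+--------
Lobby    | 98.5   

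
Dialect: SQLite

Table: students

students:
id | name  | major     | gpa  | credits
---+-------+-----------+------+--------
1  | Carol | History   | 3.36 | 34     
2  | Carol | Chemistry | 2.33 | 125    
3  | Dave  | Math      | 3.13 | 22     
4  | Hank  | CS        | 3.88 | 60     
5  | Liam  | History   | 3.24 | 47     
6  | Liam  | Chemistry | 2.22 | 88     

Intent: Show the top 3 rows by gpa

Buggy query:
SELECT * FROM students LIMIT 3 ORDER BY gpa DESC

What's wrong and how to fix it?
Bug: ORDER BY cannot follow LIMIT; LIMIT is the final clause

Fix: Sort with ORDER BY, then apply LIMIT

Corrected query:
SELECT * FROM students ORDER BY gpa DESC LIMIT 3

Result:
id | name  | major   | gpa  | credits
---+-------+---------+------+--------
4  | Hank  | CS      | 3.88 | 60     
1  | Carol | History | 3.36 | 34     
5  | Liam  | History | 3.24 | 47     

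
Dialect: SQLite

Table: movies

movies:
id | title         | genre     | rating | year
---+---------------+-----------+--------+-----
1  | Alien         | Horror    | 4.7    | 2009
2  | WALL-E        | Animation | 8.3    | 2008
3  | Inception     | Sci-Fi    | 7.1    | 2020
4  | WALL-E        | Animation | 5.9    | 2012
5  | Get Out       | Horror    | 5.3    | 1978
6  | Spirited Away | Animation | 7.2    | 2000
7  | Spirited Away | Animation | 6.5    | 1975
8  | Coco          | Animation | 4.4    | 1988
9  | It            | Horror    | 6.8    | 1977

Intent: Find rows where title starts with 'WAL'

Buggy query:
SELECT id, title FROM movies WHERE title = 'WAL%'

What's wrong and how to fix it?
Bug: Wildcards only work with LIKE; '=' treats '%' as a literal character

Fix: Use LIKE for wildcard pattern matching

Corrected query:
SELECT id, title FROM movies WHERE title LIKE 'WAL%'

Result:
id | title 
---+-------
2  | WALL-E
4  | WALL-E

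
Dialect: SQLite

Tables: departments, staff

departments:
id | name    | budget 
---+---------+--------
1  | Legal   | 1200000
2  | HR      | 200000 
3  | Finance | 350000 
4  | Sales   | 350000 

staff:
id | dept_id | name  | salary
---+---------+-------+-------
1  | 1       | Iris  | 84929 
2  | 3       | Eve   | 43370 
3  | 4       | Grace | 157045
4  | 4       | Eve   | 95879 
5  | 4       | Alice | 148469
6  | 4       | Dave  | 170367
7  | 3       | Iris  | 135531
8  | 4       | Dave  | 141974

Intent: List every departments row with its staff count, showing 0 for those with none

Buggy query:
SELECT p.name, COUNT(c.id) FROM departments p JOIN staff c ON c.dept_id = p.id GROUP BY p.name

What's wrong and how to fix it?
Bug: An inner join excludes parents with zero children

Fix: Switch to LEFT JOIN to retain unmatched parent rows

Corrected query:
SELECT p.name, COUNT(c.id) FROM departments p LEFT JOIN staff c ON c.dept_id = p.id GROUP BY p.name

Result:
name    | COUNT(c.id)
--------+------------
Finance | 2          
HR      | 0          
Legal   | 1          
Sales   | 5          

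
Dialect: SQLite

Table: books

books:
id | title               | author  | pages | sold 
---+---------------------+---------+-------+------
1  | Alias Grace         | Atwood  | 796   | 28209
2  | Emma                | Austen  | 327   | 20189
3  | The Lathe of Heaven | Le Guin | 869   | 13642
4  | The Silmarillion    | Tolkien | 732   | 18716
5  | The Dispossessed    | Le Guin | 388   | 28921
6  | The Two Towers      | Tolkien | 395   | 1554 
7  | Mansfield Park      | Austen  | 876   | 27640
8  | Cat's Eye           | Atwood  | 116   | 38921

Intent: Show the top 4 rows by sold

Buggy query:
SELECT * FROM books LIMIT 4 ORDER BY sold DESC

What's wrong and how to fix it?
Bug: LIMIT must come after ORDER BY

Fix: Sort with ORDER BY, then apply LIMIT

Corrected query:
SELECT * FROM books ORDER BY sold DESC LIMIT 4

Result:
id | title            | author  | pages | sold 
---+------------------+---------+-------+------
8  | Cat's Eye        | Atwood  | 116   | 38921
5  | The Dispossessed | Le Guin | 388   | 28921
1  | Alias Grace      | Atwood  | 796   | 28209
7  | Mansfield Park   | Austen  | 876   | 27640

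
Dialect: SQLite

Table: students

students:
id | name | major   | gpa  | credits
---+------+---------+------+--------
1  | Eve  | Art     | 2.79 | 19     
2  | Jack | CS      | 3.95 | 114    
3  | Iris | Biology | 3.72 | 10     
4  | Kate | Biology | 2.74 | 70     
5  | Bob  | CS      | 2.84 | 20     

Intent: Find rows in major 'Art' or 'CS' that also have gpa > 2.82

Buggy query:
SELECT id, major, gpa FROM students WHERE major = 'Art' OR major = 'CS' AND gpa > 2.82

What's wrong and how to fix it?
Bug: AND binds tighter than OR, so this parses as major = 'Art' OR (major = 'CS' AND gpa > 2.82)

Fix: Group the OR with parentheses (or use IN), then AND the threshold

Corrected query:
SELECT id, major, gpa FROM students WHERE (major = 'Art' OR major = 'CS') AND gpa > 2.82

Result:
id | major | gpa 
---+-------+-----
2  | CS    | 3.95
5  | CS    | 2.84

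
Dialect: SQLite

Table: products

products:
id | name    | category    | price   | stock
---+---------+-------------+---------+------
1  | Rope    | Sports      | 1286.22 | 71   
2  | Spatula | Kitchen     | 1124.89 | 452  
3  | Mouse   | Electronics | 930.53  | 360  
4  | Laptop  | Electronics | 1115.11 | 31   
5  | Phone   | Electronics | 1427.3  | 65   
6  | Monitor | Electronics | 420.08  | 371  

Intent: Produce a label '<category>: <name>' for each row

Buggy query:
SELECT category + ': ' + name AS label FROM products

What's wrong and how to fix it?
Bug: SQLite uses || for string concatenation; + coerces text to numbers (yielding 0)

Fix: Replace + with || to concatenate text

Corrected query:
SELECT category || ': ' || name AS label FROM products

Result:
label               
--------------------
Sports: Rope        
Kitchen: Spatula    
Electronics: Mouse  
Electronics: Laptop 
Electronics: Phone  
Electronics: Monitor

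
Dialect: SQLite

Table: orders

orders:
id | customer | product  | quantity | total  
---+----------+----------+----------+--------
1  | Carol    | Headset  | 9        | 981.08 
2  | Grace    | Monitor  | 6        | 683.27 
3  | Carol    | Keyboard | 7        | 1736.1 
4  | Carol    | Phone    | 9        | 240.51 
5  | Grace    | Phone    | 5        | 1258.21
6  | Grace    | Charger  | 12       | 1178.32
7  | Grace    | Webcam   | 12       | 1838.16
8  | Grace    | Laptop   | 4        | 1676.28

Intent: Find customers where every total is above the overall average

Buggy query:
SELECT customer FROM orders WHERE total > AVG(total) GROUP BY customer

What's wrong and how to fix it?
Bug: WHERE evaluates per row before aggregation, so AVG() is unavailable

Fix: Use a subquery for AVG and a HAVING MIN(...) filter so the condition holds for every row in the group

Corrected query:
SELECT customer FROM orders GROUP BY customer HAVING MIN(total) > (SELECT AVG(total) FROM orders)

Result:
(no rows)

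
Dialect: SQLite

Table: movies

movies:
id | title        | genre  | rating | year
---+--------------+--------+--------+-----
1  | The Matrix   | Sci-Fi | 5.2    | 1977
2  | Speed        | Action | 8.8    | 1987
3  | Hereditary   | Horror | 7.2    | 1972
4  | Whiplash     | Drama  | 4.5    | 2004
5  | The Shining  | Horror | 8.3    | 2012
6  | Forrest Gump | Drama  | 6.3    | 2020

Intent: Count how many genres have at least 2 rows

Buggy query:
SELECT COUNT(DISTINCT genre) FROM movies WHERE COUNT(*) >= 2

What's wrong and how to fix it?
Bug: COUNT(*) cannot appear in WHERE; the per-group count doesn't exist yet

Fix: Use a subquery that GROUPs and filters with HAVING, then count its rows

Corrected query:
SELECT COUNT(*) FROM (SELECT genre FROM movies GROUP BY genre HAVING COUNT(*) >= 2)

Result:
COUNT(*)
--------
2       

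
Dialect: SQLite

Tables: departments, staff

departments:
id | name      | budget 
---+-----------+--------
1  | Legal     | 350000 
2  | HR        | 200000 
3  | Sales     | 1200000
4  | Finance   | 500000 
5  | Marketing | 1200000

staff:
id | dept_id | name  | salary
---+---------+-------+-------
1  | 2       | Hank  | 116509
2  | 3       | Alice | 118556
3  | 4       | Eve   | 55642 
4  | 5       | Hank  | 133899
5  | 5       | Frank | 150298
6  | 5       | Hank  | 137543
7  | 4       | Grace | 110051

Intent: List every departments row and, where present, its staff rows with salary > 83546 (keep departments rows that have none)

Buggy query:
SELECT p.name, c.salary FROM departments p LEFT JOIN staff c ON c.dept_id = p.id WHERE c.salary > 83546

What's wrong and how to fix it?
Bug: A WHERE condition on the right-hand table after LEFT JOIN drops unmatched parents

Fix: Move the right-table condition into the ON clause so unmatched parents are kept

Corrected query:
SELECT p.name, c.salary FROM departments p LEFT JOIN staff c ON c.dept_id = p.id AND c.salary > 83546

Result:
name      | salary
----------+-------
Legal     | NULL  
HR        | 116509
Sales     | 118556
Finance   | 110051
Marketing | 133899
Marketing | 137543
Marketing | 150298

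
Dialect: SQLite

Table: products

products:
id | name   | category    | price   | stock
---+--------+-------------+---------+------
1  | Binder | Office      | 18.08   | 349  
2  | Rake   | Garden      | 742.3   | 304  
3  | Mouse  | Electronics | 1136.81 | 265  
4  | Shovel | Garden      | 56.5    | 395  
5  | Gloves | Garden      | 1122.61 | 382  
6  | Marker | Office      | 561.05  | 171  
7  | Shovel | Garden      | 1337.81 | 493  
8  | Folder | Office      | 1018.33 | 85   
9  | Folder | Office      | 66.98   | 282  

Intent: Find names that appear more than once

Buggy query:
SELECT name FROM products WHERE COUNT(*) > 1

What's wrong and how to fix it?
Bug: WHERE can't reference COUNT(*); aggregates are computed after WHERE

Fix: GROUP BY name, then filter groups with HAVING COUNT(*) > 1

Corrected query:
SELECT name FROM products GROUP BY name HAVING COUNT(*) > 1

Result:
name  
------
Folder
Shovel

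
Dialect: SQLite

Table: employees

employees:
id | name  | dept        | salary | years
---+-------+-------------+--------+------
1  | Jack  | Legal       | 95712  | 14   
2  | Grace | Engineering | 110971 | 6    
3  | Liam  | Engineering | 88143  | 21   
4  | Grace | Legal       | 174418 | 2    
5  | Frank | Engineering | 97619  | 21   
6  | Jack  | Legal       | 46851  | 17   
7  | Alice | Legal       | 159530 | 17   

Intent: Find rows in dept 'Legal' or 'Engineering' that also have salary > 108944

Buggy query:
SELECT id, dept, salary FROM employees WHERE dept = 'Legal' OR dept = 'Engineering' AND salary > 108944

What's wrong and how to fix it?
Bug: AND binds tighter than OR, so this parses as dept = 'Legal' OR (dept = 'Engineering' AND salary > 108944)

Fix: Add parentheses around the OR so the AND applies to both alternatives

Corrected query:
SELECT id, dept, salary FROM employees WHERE (dept = 'Legal' OR dept = 'Engineering') AND salary > 108944

Result:
id | dept        | salary
---+-------------+-------
2  | Engineering | 110971
4  | Legal       | 174418
7  | Legal       | 159530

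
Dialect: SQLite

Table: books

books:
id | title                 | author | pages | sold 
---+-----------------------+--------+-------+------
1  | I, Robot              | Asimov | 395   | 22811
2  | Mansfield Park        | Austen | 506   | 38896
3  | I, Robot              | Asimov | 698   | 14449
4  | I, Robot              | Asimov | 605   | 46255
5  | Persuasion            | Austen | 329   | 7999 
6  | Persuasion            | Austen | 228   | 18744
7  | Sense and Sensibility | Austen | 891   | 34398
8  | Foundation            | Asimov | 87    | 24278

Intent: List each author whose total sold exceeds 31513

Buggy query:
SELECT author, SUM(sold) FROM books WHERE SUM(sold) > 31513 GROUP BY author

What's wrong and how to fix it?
Bug: WHERE runs before GROUP BY, so aggregates aren't available there

Fix: Move the aggregate condition to a HAVING clause

Corrected query:
SELECT author, SUM(sold) FROM books GROUP BY author HAVING SUM(sold) > 31513

Result:
author | SUM(sold)
-------+----------
Asimov | 107793   
Austen | 100037   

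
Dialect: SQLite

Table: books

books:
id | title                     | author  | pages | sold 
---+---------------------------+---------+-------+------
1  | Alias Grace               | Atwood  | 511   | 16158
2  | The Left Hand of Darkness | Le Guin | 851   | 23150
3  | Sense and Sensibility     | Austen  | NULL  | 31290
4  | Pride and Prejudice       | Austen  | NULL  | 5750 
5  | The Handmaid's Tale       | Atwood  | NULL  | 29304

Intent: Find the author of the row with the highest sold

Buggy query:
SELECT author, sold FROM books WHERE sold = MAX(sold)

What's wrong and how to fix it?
Bug: MAX(sold) is an aggregate and cannot be used directly in WHERE

Fix: Use a subquery: WHERE sold = (SELECT MAX(sold) FROM books)

Corrected query:
SELECT author, sold FROM books WHERE sold = (SELECT MAX(sold) FROM books)

Result:
author | sold 
-------+------
Austen | 31290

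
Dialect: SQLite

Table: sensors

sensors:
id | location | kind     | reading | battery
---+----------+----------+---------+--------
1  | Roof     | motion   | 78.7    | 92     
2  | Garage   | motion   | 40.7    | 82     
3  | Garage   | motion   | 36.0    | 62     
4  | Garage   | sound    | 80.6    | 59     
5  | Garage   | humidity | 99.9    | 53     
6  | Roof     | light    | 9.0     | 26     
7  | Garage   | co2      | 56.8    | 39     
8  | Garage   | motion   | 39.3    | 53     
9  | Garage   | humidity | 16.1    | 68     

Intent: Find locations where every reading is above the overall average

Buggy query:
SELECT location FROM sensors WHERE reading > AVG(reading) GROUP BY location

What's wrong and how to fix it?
Bug: AVG() is an aggregate; it can't sit directly in WHERE

Fix: Compute the overall average in a scalar subquery and compare each group's MIN against it in HAVING

Corrected query:
SELECT location FROM sensors GROUP BY location HAVING MIN(reading) > (SELECT AVG(reading) FROM sensors)

Result:
(no rows)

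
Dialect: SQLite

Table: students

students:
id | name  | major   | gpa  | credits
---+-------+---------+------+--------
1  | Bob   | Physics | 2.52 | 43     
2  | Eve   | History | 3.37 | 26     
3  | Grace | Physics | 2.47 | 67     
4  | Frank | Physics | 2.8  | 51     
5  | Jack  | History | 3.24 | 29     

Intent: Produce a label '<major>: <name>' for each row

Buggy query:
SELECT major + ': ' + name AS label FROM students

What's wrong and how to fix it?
Bug: '+' is numeric addition; on text columns SQLite converts them to 0 instead of concatenating

Fix: Use the || operator for string concatenation

Corrected query:
SELECT major || ': ' || name AS label FROM students

Result:
label         
--------------
Physics: Bob  
History: Eve  
Physics: Grace
Physics: Frank
History: Jack 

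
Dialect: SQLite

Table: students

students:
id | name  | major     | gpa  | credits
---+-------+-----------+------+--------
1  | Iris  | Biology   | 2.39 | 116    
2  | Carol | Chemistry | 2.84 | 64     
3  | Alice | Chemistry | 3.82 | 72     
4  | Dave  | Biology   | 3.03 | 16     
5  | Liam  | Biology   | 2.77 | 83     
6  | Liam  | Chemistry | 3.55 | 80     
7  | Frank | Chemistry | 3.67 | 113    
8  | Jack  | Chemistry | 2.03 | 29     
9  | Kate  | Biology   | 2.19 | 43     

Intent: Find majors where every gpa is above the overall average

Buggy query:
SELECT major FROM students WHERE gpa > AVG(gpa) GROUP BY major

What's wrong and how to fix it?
Bug: WHERE evaluates per row before aggregation, so AVG() is unavailable

Fix: Compute the overall average in a scalar subquery and compare each group's MIN against it in HAVING

Corrected query:
SELECT major FROM students GROUP BY major HAVING MIN(gpa) > (SELECT AVG(gpa) FROM students)

Result:
(no rows)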